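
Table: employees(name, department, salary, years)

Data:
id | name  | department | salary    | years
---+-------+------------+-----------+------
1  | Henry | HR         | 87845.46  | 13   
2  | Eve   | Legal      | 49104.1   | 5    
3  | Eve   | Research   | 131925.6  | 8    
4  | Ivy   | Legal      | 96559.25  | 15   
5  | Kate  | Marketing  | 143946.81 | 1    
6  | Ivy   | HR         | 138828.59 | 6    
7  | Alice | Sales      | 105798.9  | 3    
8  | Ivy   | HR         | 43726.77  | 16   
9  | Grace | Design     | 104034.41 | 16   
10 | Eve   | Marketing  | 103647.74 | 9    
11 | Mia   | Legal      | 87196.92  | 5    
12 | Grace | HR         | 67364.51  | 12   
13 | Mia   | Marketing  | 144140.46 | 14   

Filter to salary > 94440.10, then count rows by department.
SELECT department, COUNT(*)
FROM employees
WHERE salary > 94440.10
GROUP BY department

Note: WHERE filters rows before grouping.

Result:
  Design: 1
  HR: 1
  Legal: 1
  Marketing: 3
  Research: 1
  Sales: 1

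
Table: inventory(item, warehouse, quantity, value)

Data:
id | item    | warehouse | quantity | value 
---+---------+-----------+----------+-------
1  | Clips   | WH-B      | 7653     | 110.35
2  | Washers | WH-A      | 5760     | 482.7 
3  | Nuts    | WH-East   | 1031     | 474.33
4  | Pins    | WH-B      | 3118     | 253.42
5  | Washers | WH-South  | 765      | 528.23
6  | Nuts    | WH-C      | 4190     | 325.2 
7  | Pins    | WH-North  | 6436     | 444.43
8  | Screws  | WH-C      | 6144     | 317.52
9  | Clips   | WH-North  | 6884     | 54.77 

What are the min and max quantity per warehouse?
SELECT warehouse, MIN(quantity), MAX(quantity)
FROM inventory
GROUP BY warehouse

Result:
  WH-A: min=5760, max=5760
  WH-B: min=3118, max=7653
  WH-C: min=4190, max=6144
  WH-East: min=1031, max=1031
  WH-North: min=6436, max=6884
  WH-South: min=765, max=765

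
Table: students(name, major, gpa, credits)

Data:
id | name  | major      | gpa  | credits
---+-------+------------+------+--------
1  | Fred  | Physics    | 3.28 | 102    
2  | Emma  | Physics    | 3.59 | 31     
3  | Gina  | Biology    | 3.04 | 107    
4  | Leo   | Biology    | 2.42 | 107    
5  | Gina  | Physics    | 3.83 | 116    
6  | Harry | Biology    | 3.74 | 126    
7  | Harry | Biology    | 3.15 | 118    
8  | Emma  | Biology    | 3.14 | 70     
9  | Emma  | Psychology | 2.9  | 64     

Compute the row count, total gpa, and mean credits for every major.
SELECT major,
       COUNT(*) as cnt,
       SUM(gpa) as total_gpa,
       AVG(credits) as avg_credits
FROM students
GROUP BY major

Result:
  Biology: 5 records, 15.49 total gpa, 105.60 avg credits
  Physics: 3 records, 10.70 total gpa, 83.00 avg credits
  Psychology: 1 records, 2.90 total gpa, 64.00 avg credits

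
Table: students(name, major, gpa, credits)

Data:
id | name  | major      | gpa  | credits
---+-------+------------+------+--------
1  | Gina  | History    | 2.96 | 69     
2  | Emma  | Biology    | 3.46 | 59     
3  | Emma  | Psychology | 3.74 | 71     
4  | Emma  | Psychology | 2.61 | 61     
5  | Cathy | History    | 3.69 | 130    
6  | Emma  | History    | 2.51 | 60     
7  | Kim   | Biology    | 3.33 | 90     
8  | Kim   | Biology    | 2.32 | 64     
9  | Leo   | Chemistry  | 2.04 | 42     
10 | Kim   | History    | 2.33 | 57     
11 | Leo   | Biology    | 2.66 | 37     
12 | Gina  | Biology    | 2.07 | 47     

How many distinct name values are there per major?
SELECT major, COUNT(DISTINCT name)
FROM students
GROUP BY major

Result:
  Biology: 4 distinct
  Chemistry: 1 distinct
  History: 4 distinct
  Psychology: 1 distinct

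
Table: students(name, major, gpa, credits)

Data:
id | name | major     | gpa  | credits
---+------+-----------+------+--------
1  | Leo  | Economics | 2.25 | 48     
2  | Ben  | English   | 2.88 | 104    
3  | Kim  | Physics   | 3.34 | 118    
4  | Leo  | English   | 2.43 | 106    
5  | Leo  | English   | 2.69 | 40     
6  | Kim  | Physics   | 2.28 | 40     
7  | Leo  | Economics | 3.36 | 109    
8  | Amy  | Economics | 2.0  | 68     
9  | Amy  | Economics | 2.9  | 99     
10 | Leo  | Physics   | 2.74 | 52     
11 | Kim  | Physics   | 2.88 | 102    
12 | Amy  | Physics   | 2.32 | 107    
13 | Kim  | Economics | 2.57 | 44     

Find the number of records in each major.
SELECT major, COUNT(*) as count
FROM students
GROUP BY major

Result:
  Economics: 5
  English: 3
  Physics: 5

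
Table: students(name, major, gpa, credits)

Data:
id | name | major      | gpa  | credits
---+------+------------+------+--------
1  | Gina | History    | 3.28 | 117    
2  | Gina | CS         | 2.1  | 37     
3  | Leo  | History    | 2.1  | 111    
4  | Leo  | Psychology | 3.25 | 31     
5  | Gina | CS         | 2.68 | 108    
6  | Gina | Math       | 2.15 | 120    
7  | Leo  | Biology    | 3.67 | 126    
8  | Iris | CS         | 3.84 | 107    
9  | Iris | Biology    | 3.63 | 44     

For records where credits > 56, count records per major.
SELECT major, COUNT(*)
FROM students
WHERE credits > 56
GROUP BY major

Note: WHERE filters rows before grouping.

Result:
  Biology: 1
  CS: 2
  History: 2
  Math: 1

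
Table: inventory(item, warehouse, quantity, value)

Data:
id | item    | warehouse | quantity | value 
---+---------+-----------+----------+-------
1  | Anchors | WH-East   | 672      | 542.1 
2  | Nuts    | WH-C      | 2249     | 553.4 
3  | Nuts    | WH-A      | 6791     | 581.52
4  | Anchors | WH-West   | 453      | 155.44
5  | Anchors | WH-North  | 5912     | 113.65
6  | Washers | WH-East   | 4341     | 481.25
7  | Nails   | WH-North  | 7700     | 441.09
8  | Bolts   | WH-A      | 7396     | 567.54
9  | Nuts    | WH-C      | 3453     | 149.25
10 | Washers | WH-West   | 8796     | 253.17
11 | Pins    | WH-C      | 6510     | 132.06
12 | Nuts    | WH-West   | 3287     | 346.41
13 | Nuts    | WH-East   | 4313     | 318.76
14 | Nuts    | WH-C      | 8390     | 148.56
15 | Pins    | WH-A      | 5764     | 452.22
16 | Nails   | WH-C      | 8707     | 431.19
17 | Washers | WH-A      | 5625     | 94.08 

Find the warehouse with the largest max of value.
SELECT warehouse, MAX(value) as val
FROM inventory
GROUP BY warehouse
ORDER BY val DESC
LIMIT 1

Result: WH-A with max(value) = 581.52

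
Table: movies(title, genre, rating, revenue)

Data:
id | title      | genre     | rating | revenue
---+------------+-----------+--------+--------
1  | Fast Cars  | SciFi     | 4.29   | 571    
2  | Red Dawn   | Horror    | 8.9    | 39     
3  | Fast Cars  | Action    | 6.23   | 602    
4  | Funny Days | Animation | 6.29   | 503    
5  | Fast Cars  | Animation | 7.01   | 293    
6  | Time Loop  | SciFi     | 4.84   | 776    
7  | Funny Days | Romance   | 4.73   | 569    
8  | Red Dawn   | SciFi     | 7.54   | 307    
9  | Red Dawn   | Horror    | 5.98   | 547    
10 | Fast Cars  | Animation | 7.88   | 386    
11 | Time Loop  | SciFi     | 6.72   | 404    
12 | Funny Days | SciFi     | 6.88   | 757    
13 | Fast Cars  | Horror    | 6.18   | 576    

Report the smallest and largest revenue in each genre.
SELECT genre, MIN(revenue), MAX(revenue)
FROM movies
GROUP BY genre

Result:
  Action: min=602, max=602
  Animation: min=293, max=503
  Horror: min=39, max=576
  Romance: min=569, max=569
  SciFi: min=307, max=776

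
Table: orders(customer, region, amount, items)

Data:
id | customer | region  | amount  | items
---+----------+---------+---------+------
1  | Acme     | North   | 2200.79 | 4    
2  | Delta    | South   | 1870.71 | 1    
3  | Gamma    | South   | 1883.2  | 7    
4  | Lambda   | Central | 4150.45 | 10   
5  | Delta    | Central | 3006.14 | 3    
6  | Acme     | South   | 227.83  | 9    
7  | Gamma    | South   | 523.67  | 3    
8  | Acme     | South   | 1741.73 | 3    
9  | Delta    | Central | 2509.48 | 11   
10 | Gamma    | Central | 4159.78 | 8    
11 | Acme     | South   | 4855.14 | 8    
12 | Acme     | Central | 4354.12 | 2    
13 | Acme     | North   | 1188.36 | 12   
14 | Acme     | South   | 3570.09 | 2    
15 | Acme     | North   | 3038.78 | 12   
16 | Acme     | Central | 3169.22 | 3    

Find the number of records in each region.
SELECT region, COUNT(*) as count
FROM orders
GROUP BY region

Result:
  Central: 6
  North: 3
  South: 7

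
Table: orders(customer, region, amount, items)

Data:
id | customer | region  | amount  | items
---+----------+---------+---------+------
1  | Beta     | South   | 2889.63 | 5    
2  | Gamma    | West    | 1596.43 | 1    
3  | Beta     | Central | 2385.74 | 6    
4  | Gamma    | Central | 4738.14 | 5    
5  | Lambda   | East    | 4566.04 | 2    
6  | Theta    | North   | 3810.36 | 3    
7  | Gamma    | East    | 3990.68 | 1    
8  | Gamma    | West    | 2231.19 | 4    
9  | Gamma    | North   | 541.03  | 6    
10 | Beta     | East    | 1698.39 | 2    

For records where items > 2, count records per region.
SELECT region, COUNT(*)
FROM orders
WHERE items > 2
GROUP BY region

Note: WHERE filters rows before grouping.

Result:
  Central: 2
  North: 2
  South: 1
  West: 1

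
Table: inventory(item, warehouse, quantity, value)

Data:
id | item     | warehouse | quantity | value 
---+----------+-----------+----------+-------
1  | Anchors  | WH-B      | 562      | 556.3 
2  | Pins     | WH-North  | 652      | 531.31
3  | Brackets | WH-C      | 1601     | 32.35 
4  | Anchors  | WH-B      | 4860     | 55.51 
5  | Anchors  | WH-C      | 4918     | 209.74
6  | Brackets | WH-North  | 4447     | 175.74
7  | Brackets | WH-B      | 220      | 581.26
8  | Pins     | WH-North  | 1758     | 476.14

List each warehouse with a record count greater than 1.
SELECT warehouse, COUNT(*) as cnt
FROM inventory
GROUP BY warehouse
HAVING COUNT(*) > 1

Result:
  WH-B: 3
  WH-C: 2
  WH-North: 3

Note: HAVING filters groups after aggregation, WHERE filters rows before.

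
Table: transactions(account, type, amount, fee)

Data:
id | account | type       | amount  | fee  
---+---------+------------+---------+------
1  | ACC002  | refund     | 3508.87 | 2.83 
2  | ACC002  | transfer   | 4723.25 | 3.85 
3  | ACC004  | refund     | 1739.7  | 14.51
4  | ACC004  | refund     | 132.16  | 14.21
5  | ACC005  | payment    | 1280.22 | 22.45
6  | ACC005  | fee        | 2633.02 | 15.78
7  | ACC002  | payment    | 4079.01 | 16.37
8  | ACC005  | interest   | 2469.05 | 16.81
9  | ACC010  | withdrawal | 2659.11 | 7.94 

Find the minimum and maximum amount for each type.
SELECT type, MIN(amount), MAX(amount)
FROM transactions
GROUP BY type

Result:
  fee: min=2633.02, max=2633.02
  interest: min=2469.05, max=2469.05
  payment: min=1280.22, max=4079.01
  refund: min=132.16, max=3508.87
  transfer: min=4723.25, max=4723.25
  withdrawal: min=2659.11, max=2659.11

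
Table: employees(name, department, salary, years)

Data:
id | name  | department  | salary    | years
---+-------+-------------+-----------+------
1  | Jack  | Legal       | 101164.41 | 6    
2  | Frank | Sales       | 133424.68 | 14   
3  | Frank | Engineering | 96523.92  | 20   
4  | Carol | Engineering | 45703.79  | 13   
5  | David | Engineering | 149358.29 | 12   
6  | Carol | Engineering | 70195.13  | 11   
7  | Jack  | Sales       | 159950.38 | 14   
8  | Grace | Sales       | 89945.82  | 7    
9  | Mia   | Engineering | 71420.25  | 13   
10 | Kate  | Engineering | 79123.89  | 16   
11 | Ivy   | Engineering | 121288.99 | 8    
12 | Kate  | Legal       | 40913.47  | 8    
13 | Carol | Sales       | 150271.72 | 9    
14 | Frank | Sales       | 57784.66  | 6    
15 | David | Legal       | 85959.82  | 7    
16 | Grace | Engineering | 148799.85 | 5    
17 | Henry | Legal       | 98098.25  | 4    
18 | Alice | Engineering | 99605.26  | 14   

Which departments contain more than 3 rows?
SELECT department, COUNT(*) as cnt
FROM employees
GROUP BY department
HAVING COUNT(*) > 3

Result:
  Engineering: 9
  Legal: 4
  Sales: 5

Note: HAVING filters groups after aggregation, WHERE filters rows before.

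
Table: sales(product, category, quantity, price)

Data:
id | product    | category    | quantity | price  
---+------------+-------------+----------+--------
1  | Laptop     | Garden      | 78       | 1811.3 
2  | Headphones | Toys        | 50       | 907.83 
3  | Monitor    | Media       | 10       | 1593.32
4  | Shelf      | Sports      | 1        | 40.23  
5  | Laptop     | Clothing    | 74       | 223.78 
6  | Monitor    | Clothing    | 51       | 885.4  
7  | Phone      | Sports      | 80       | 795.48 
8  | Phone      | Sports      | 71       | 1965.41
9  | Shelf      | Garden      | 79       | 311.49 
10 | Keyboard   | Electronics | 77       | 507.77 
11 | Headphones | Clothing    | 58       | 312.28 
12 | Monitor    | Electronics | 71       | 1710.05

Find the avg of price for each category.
SELECT category, AVG(price) as result
FROM sales
GROUP BY category

Result:
  Clothing: 473.82
  Electronics: 1108.91
  Garden: 1061.40
  Media: 1593.32
  Sports: 933.71
  Toys: 907.83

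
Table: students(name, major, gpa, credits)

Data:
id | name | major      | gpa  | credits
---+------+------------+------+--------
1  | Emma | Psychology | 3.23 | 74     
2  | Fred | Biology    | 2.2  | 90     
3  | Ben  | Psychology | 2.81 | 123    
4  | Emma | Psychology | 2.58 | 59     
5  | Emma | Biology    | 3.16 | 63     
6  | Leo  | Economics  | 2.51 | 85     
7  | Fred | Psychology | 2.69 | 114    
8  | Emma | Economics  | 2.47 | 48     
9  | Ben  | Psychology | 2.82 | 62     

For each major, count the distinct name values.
SELECT major, COUNT(DISTINCT name)
FROM students
GROUP BY major

Result:
  Biology: 2 distinct
  Economics: 2 distinct
  Psychology: 3 distinct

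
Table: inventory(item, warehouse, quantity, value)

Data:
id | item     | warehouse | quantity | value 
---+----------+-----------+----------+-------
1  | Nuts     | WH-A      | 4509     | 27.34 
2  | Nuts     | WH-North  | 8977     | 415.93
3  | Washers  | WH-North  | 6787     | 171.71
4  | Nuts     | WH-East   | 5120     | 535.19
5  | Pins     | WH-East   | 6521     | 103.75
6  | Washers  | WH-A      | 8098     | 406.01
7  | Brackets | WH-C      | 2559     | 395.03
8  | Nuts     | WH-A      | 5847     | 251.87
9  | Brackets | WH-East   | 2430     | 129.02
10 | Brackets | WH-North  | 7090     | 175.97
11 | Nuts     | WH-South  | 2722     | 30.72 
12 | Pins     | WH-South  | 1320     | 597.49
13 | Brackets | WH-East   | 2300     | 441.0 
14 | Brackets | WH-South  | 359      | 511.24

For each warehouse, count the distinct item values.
SELECT warehouse, COUNT(DISTINCT item)
FROM inventory
GROUP BY warehouse

Result:
  WH-A: 2 distinct
  WH-C: 1 distinct
  WH-East: 3 distinct
  WH-North: 3 distinct
  WH-South: 3 distinct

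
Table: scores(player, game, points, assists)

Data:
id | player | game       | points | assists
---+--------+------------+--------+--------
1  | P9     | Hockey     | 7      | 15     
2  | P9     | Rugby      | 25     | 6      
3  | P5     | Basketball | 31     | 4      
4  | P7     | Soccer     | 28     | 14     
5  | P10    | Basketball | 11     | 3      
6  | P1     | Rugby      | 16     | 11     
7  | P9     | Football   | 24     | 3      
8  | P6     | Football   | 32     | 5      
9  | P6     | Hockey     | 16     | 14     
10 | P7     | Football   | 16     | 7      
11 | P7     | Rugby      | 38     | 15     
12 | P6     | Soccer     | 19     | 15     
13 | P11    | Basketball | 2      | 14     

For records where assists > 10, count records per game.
SELECT game, COUNT(*)
FROM scores
WHERE assists > 10
GROUP BY game

Note: WHERE filters rows before grouping.

Result:
  Basketball: 1
  Hockey: 2
  Rugby: 2
  Soccer: 2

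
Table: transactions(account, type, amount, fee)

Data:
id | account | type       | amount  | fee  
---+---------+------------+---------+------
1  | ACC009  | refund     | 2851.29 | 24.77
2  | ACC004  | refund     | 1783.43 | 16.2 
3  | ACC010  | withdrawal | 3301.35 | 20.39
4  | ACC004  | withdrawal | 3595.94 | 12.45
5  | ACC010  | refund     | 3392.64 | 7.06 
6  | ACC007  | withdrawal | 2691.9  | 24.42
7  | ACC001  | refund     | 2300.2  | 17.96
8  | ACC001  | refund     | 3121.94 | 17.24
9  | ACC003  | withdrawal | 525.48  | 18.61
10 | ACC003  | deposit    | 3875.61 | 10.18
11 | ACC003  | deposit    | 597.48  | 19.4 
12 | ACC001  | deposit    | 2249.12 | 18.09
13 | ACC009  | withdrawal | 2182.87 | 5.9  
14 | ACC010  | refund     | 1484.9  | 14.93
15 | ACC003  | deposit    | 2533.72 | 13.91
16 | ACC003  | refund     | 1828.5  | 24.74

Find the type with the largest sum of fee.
SELECT type, SUM(fee) as val
FROM transactions
GROUP BY type
ORDER BY val DESC
LIMIT 1

Result: refund with sum(fee) = 122.90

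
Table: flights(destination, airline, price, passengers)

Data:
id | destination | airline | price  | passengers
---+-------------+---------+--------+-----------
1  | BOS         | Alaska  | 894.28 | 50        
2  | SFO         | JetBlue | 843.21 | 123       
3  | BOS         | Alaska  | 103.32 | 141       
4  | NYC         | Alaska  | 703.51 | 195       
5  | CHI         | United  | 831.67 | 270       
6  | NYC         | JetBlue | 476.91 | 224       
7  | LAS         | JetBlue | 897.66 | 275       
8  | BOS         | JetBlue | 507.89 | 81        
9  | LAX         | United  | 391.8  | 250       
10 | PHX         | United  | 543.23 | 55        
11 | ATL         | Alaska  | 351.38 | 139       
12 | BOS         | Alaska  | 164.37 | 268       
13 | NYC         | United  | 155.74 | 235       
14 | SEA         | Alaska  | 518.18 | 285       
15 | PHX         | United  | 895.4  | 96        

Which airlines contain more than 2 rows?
SELECT airline, COUNT(*) as cnt
FROM flights
GROUP BY airline
HAVING COUNT(*) > 2

Result:
  Alaska: 6
  JetBlue: 4
  United: 5

Note: HAVING filters groups after aggregation, WHERE filters rows before.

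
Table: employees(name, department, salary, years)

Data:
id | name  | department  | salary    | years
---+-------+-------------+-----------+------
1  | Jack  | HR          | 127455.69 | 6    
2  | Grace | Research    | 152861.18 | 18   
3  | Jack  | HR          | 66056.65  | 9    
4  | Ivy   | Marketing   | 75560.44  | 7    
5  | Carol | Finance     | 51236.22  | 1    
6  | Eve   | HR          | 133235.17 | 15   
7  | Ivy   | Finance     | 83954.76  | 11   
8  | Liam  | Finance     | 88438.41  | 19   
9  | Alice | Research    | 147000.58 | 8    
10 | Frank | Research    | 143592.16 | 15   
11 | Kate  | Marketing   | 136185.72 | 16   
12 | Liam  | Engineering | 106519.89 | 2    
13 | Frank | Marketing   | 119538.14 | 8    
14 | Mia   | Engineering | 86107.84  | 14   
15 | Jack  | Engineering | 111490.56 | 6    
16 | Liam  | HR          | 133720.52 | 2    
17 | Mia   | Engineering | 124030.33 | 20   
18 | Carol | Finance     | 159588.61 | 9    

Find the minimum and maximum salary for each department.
SELECT department, MIN(salary), MAX(salary)
FROM employees
GROUP BY department

Result:
  Engineering: min=86107.84, max=124030.33
  Finance: min=51236.22, max=159588.61
  HR: min=66056.65, max=133720.52
  Marketing: min=75560.44, max=136185.72
  Research: min=143592.16, max=152861.18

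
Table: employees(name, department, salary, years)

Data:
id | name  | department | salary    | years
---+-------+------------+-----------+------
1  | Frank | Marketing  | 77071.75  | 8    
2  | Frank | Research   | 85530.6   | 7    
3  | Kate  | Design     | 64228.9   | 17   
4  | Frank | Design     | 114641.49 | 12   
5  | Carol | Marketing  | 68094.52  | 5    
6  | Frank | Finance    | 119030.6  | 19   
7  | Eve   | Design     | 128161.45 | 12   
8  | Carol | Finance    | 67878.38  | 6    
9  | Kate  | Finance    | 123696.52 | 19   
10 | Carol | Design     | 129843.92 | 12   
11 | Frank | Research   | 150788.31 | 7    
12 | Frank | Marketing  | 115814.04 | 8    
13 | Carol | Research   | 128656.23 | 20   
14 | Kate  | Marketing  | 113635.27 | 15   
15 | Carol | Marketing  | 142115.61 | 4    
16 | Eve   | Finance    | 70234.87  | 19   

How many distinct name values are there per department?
SELECT department, COUNT(DISTINCT name)
FROM employees
GROUP BY department

Result:
  Design: 4 distinct
  Finance: 4 distinct
  Marketing: 3 distinct
  Research: 2 distinct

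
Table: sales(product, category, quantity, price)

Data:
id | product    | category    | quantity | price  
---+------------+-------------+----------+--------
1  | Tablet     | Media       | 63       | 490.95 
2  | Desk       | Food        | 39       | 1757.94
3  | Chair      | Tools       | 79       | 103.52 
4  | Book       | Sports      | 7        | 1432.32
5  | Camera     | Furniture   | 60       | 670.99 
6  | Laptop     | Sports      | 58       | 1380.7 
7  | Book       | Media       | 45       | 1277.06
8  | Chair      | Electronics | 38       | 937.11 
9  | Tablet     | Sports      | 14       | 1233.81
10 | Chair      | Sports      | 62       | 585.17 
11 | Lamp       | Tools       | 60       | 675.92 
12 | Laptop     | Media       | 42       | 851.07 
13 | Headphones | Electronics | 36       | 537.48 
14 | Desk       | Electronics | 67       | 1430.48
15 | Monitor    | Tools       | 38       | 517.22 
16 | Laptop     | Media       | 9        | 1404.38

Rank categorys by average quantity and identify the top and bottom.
SELECT category, AVG(quantity)
FROM sales
GROUP BY category
ORDER BY AVG(quantity)

All groups:
  Sports: 35.25
  Food: 39.00
  Media: 39.75
  Electronics: 47.00
  Tools: 59.00
  Furniture: 60.00

Highest: Furniture (60.00)
Lowest: Sports (35.25)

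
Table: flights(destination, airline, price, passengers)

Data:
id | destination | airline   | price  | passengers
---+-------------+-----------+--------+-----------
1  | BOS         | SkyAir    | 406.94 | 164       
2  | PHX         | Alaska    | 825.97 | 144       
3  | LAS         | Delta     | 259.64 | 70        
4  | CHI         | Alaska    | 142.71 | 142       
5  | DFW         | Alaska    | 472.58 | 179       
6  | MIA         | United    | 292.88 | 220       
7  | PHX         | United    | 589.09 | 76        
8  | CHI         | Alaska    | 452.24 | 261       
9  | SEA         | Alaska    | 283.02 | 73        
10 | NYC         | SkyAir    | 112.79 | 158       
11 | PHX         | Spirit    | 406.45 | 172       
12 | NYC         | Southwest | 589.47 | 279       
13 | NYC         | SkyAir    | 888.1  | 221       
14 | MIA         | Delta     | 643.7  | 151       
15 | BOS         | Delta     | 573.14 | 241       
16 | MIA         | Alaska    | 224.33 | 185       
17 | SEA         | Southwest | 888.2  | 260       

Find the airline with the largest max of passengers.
SELECT airline, MAX(passengers) as val
FROM flights
GROUP BY airline
ORDER BY val DESC
LIMIT 1

Result: Southwest with max(passengers) = 279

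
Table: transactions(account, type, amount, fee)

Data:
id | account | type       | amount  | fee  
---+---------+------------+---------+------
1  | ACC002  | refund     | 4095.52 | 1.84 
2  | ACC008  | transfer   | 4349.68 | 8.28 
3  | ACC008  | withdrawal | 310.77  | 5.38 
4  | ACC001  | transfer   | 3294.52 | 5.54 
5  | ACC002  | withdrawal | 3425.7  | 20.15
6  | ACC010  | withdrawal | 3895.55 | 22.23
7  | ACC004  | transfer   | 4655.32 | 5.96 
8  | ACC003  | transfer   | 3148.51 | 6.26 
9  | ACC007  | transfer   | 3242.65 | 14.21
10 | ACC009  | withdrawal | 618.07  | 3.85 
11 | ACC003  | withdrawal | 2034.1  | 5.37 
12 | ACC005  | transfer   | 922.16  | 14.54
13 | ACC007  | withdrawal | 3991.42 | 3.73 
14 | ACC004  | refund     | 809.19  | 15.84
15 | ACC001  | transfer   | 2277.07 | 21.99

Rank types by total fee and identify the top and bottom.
SELECT type, SUM(fee)
FROM transactions
GROUP BY type
ORDER BY SUM(fee)

All groups:
  refund: 17.68
  withdrawal: 60.71
  transfer: 76.78

Highest: transfer (76.78)
Lowest: refund (17.68)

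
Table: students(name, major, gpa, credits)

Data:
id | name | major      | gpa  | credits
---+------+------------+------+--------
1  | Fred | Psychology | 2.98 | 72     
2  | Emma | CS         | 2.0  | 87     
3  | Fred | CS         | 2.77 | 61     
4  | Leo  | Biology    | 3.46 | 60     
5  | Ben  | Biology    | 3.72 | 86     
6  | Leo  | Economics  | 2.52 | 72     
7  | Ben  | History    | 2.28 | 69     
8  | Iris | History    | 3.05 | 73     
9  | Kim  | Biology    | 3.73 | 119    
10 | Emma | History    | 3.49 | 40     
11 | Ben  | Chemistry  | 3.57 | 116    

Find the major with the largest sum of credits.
SELECT major, SUM(credits) as val
FROM students
GROUP BY major
ORDER BY val DESC
LIMIT 1

Result: Biology with sum(credits) = 265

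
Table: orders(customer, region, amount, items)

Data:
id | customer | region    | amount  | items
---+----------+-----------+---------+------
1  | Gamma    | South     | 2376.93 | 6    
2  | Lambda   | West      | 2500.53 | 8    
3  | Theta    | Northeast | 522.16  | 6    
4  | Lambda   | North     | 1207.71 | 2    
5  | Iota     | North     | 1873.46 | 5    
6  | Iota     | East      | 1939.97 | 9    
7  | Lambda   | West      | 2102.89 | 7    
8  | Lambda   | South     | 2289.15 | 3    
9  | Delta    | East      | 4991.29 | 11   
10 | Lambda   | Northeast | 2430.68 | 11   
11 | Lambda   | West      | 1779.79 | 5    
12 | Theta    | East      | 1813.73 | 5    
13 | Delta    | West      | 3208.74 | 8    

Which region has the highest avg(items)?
SELECT region, AVG(items) as val
FROM orders
GROUP BY region
ORDER BY val DESC
LIMIT 1

Result: Northeast with avg(items) = 8.50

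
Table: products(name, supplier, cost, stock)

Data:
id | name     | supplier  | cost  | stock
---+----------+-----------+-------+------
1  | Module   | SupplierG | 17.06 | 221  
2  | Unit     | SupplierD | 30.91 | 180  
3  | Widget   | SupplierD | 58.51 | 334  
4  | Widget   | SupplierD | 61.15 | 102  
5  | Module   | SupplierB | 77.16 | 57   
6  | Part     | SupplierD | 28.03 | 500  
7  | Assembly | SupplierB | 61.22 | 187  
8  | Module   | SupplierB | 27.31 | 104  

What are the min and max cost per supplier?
SELECT supplier, MIN(cost), MAX(cost)
FROM products
GROUP BY supplier

Result:
  SupplierB: min=27.31, max=77.16
  SupplierD: min=28.03, max=61.15
  SupplierG: min=17.06, max=17.06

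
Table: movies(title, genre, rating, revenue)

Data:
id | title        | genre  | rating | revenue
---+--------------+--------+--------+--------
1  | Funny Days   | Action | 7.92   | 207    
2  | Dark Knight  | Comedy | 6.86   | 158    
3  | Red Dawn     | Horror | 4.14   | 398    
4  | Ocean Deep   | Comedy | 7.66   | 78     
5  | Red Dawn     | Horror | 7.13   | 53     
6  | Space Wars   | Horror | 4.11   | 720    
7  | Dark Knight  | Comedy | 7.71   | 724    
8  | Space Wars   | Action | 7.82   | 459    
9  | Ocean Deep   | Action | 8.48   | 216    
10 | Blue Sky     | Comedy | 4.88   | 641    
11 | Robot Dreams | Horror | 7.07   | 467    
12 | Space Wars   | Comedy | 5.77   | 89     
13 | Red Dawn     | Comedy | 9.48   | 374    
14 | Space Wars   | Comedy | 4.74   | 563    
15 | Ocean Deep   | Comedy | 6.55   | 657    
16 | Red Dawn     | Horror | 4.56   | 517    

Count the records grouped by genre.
SELECT genre, COUNT(*) as count
FROM movies
GROUP BY genre

Result:
  Action: 3
  Comedy: 8
  Horror: 5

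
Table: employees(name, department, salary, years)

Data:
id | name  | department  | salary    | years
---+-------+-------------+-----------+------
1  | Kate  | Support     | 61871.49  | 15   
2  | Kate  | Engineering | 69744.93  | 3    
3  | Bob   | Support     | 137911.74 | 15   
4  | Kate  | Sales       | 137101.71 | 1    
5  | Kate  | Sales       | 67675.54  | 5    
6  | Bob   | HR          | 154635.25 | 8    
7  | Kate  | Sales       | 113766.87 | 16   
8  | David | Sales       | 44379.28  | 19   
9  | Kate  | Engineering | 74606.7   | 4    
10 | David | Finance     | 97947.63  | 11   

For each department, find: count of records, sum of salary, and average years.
SELECT department,
       COUNT(*) as cnt,
       SUM(salary) as total_salary,
       AVG(years) as avg_years
FROM employees
GROUP BY department

Result:
  Engineering: 2 records, 144351.63 total salary, 3.50 avg years
  Finance: 1 records, 97947.63 total salary, 11.00 avg years
  HR: 1 records, 154635.25 total salary, 8.00 avg years
  Sales: 4 records, 362923.40 total salary, 10.25 avg years
  Support: 2 records, 199783.23 total salary, 15.00 avg years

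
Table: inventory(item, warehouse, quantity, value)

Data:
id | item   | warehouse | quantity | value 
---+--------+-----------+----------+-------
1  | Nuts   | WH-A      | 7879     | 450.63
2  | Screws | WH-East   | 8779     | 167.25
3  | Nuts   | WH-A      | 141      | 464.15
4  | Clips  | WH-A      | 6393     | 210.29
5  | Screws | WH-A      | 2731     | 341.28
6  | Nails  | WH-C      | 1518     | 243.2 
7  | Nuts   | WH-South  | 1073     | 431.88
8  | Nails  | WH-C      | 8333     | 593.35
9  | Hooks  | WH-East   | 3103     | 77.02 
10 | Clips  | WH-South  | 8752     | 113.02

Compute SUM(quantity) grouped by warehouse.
SELECT warehouse, SUM(quantity) as result
FROM inventory
GROUP BY warehouse

Result:
  WH-A: 17144
  WH-C: 9851
  WH-East: 11882
  WH-South: 9825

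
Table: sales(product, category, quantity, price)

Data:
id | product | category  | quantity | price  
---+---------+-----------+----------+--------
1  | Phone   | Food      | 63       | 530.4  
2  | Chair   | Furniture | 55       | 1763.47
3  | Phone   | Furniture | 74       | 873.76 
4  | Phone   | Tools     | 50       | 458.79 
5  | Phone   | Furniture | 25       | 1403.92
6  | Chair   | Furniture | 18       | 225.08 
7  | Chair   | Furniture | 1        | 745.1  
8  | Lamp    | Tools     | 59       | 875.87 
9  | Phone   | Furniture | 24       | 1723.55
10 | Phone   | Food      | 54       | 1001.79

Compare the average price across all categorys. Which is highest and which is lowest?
SELECT category, AVG(price)
FROM sales
GROUP BY category
ORDER BY AVG(price)

All groups:
  Tools: 667.33
  Food: 766.10
  Furniture: 1122.48

Highest: Furniture (1122.48)
Lowest: Tools (667.33)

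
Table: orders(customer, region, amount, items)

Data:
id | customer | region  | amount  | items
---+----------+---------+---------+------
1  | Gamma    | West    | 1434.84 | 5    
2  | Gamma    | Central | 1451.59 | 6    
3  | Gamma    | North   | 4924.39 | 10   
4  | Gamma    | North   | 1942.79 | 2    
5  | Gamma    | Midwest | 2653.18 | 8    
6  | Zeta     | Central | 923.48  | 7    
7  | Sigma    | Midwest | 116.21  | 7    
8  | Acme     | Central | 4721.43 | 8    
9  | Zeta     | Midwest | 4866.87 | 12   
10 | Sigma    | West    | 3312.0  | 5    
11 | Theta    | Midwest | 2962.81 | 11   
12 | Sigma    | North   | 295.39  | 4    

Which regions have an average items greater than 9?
SELECT region, AVG(items)
FROM orders
GROUP BY region
HAVING AVG(items) > 9

Result:
  Midwest: avg=9.50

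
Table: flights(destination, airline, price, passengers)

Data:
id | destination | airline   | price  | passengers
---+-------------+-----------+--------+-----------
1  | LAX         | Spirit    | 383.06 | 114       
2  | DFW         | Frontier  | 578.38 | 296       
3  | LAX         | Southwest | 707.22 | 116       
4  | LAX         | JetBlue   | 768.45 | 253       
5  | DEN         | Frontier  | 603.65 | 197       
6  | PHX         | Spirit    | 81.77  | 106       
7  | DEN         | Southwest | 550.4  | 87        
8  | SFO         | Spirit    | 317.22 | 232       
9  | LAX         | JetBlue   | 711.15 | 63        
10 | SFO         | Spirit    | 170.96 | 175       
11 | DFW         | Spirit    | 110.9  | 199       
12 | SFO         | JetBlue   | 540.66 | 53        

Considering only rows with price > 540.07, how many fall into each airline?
SELECT airline, COUNT(*)
FROM flights
WHERE price > 540.07
GROUP BY airline

Note: WHERE filters rows before grouping.

Result:
  Frontier: 2
  JetBlue: 3
  Southwest: 2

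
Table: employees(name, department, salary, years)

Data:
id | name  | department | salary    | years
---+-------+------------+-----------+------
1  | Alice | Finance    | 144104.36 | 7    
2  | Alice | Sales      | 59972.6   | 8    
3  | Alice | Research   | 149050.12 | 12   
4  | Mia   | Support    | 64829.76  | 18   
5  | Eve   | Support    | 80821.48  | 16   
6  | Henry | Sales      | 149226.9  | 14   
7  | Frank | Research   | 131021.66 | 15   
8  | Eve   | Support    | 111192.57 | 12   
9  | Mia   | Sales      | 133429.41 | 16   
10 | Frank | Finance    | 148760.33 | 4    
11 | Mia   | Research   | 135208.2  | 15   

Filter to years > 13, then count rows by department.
SELECT department, COUNT(*)
FROM employees
WHERE years > 13
GROUP BY department

Note: WHERE filters rows before grouping.

Result:
  Research: 2
  Sales: 2
  Support: 2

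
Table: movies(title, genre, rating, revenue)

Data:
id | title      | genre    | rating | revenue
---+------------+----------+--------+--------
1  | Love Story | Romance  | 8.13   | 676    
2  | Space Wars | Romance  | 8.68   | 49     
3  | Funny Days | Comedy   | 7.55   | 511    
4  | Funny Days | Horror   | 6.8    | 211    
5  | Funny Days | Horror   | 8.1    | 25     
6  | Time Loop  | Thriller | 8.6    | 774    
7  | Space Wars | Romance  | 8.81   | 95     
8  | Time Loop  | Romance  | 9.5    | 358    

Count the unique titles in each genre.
SELECT genre, COUNT(DISTINCT title)
FROM movies
GROUP BY genre

Result:
  Comedy: 1 distinct
  Horror: 1 distinct
  Romance: 3 distinct
  Thriller: 1 distinct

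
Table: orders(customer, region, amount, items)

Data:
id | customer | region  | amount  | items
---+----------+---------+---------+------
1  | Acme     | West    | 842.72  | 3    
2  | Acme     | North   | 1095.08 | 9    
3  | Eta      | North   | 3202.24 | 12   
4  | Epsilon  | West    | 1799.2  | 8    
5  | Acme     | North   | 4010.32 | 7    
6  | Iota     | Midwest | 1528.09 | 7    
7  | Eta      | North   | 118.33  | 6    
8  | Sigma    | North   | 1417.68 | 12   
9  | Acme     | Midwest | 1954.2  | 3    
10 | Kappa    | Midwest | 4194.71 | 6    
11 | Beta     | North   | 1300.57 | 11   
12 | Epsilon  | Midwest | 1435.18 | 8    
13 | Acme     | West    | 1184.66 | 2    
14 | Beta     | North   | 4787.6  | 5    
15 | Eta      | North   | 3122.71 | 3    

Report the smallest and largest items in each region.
SELECT region, MIN(items), MAX(items)
FROM orders
GROUP BY region

Result:
  Midwest: min=3, max=8
  North: min=3, max=12
  West: min=2, max=8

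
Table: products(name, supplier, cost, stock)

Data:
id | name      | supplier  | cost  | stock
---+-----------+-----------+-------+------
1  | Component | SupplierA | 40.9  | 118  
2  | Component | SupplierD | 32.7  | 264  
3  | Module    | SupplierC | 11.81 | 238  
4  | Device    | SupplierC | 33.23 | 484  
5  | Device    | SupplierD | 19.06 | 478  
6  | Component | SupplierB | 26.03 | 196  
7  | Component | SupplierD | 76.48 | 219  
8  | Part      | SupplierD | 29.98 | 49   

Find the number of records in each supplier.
SELECT supplier, COUNT(*) as count
FROM products
GROUP BY supplier

Result:
  SupplierA: 1
  SupplierB: 1
  SupplierC: 2
  SupplierD: 4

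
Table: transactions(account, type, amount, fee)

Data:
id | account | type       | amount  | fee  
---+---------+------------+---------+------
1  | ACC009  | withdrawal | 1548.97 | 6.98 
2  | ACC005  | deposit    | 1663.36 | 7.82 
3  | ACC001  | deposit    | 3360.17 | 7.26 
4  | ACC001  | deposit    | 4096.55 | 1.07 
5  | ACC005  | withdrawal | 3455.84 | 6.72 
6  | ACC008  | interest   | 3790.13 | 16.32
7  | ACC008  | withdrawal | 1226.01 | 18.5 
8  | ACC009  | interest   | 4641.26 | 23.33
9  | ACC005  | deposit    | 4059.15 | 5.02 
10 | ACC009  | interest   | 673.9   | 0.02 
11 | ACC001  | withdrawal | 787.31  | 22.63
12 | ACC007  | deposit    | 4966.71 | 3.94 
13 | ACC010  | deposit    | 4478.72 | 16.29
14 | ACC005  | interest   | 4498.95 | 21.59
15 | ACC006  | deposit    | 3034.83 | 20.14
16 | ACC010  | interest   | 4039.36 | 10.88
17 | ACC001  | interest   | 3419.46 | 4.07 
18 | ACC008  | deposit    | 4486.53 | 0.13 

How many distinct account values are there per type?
SELECT type, COUNT(DISTINCT account)
FROM transactions
GROUP BY type

Result:
  deposit: 6 distinct
  interest: 5 distinct
  withdrawal: 4 distinct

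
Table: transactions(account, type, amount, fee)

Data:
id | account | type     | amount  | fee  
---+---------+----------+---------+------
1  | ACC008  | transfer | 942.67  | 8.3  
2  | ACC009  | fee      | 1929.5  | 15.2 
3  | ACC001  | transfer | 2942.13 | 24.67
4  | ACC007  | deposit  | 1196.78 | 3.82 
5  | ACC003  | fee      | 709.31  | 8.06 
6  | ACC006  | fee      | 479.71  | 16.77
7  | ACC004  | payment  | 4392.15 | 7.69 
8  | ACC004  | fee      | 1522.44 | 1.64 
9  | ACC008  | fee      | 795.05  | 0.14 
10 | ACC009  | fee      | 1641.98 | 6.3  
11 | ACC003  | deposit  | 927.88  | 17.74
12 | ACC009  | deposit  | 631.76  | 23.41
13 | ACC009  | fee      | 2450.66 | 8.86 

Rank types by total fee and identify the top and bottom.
SELECT type, SUM(fee)
FROM transactions
GROUP BY type
ORDER BY SUM(fee)

All groups:
  payment: 7.69
  transfer: 32.97
  deposit: 44.97
  fee: 56.97

Highest: fee (56.97)
Lowest: payment (7.69)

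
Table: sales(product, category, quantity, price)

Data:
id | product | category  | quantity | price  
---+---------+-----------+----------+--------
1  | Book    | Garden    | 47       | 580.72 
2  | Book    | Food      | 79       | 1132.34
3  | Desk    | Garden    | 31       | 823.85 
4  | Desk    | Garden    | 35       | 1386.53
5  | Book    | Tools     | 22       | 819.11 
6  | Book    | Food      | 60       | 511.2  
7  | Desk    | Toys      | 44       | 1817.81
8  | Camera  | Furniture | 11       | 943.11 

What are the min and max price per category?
SELECT category, MIN(price), MAX(price)
FROM sales
GROUP BY category

Result:
  Food: min=511.20, max=1132.34
  Furniture: min=943.11, max=943.11
  Garden: min=580.72, max=1386.53
  Tools: min=819.11, max=819.11
  Toys: min=1817.81, max=1817.81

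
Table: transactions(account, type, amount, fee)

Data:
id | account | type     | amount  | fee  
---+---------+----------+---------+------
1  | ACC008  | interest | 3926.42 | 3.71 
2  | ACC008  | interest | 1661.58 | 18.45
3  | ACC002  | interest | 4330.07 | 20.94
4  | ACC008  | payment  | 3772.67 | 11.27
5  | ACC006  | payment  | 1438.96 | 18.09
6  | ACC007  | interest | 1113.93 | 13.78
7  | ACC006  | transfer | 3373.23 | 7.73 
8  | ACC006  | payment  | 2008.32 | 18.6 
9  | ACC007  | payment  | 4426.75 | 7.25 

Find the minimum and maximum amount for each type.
SELECT type, MIN(amount), MAX(amount)
FROM transactions
GROUP BY type

Result:
  interest: min=1113.93, max=4330.07
  payment: min=1438.96, max=4426.75
  transfer: min=3373.23, max=3373.23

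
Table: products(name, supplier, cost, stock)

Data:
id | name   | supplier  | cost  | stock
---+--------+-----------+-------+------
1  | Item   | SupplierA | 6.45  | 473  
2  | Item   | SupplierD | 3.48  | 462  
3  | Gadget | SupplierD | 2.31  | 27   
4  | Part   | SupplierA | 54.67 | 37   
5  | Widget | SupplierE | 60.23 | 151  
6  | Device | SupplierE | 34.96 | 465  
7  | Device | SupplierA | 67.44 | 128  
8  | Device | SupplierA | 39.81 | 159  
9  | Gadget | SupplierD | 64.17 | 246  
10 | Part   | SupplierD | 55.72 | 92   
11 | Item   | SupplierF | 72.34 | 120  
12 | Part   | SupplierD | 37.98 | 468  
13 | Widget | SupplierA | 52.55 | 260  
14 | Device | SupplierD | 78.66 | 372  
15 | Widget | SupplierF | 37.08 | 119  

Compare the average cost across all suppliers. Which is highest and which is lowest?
SELECT supplier, AVG(cost)
FROM products
GROUP BY supplier
ORDER BY AVG(cost)

All groups:
  SupplierD: 40.39
  SupplierA: 44.18
  SupplierE: 47.60
  SupplierF: 54.71

Highest: SupplierF (54.71)
Lowest: SupplierD (40.39)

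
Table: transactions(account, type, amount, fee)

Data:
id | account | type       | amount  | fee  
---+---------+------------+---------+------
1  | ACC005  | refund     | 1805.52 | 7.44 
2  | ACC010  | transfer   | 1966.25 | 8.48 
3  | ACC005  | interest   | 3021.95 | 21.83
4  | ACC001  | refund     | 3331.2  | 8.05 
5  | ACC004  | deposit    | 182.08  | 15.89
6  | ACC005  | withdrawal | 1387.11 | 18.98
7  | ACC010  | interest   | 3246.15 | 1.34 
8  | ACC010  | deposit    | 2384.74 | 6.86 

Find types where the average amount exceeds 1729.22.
SELECT type, AVG(amount)
FROM transactions
GROUP BY type
HAVING AVG(amount) > 1729.22

Result:
  interest: avg=3134.05
  refund: avg=2568.36
  transfer: avg=1966.25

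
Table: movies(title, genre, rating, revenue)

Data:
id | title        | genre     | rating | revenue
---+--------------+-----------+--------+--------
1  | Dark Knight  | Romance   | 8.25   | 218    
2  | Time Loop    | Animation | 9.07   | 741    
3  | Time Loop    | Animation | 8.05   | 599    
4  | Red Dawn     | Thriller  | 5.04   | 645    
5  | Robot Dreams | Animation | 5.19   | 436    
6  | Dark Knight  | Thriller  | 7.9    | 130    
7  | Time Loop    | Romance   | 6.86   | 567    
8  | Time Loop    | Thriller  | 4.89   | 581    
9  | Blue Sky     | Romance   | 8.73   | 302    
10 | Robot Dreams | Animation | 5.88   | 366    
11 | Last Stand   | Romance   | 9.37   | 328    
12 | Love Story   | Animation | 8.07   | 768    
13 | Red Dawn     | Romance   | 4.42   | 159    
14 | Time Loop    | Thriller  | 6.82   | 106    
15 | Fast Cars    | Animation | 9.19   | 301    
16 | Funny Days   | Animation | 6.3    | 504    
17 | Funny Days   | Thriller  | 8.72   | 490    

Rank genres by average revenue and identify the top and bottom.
SELECT genre, AVG(revenue)
FROM movies
GROUP BY genre
ORDER BY AVG(revenue)

All groups:
  Romance: 314.80
  Thriller: 390.40
  Animation: 530.71

Highest: Animation (530.71)
Lowest: Romance (314.80)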